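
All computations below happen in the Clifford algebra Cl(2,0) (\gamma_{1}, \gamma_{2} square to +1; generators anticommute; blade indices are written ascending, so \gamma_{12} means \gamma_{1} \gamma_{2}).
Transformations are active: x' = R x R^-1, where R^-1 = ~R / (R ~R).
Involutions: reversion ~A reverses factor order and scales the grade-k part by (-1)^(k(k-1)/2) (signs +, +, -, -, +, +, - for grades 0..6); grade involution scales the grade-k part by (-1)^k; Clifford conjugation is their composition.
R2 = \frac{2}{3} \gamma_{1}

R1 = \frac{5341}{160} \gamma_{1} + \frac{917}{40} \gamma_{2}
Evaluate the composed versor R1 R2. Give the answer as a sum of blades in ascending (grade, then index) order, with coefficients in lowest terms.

Distribute over the terms of R2 (each basis-blade product reordered to ascending indices, repeated generators contracted through their squares):
R1 (\frac{2}{3} \gamma_{1}) = \frac{5341}{240} - \frac{917}{60} \gamma_{12}
Answer: \frac{5341}{240} - \frac{917}{60} \gamma_{12}


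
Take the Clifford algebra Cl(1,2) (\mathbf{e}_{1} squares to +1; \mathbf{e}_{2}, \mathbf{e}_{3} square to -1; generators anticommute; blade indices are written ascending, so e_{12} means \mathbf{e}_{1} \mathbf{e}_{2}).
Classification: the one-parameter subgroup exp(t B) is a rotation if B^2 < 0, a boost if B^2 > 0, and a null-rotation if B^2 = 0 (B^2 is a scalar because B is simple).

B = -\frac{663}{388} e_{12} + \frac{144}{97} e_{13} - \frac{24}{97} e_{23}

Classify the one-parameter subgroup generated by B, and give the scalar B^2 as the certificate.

B^2 term by term: the squares give (-\frac{663}{388})^2*(e_{12})^2 + (\frac{144}{97})^2*(e_{13})^2 + (-\frac{24}{97})^2*(e_{23})^2 = \frac{439569}{150544}*(+1) + \frac{20736}{9409}*(+1) + \frac{576}{9409}*(-1) = \frac{81}{16} (each basis 2-blade squares to minus the product of its generators' squares); cross terms between blades sharing an index anticommute and cancel. So B^2 = \frac{81}{16}.
Answer: boost, certificate B^2 = \frac{81}{16}. One invariant decides it: the square \frac{81}{16} survives every conjugation, and its sign is exactly the classification.


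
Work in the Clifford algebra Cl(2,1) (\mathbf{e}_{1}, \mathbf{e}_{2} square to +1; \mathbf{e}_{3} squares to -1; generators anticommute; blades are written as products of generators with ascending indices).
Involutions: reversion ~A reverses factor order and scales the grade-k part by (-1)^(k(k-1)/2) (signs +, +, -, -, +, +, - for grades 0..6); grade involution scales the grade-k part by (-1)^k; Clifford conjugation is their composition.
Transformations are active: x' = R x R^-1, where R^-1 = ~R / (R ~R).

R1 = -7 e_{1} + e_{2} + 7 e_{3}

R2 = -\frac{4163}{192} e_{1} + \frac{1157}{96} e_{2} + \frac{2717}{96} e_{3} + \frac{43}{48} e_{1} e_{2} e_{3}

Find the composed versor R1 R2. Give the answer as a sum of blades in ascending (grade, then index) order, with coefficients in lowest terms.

Distribute over the terms of R1 (each basis-blade product reordered to ascending indices, repeated generators contracted through their squares):
(-7 e_{1}) R2 = \frac{29141}{192} - \frac{8099}{96} e_{1} e_{2} - \frac{19019}{96} e_{1} e_{3} - \frac{301}{48} e_{2} e_{3}
(e_{2}) R2 = \frac{1157}{96} + \frac{4163}{192} e_{1} e_{2} - \frac{43}{48} e_{1} e_{3} + \frac{2717}{96} e_{2} e_{3}
(7 e_{3}) R2 = -\frac{19019}{96} - \frac{301}{48} e_{1} e_{2} + \frac{29141}{192} e_{1} e_{3} - \frac{8099}{96} e_{2} e_{3}
Summing the partial products and collecting blades:
Answer: -\frac{6583}{192} - \frac{4413}{64} e_{1} e_{2} - \frac{3023}{64} e_{1} e_{3} - \frac{187}{3} e_{2} e_{3}


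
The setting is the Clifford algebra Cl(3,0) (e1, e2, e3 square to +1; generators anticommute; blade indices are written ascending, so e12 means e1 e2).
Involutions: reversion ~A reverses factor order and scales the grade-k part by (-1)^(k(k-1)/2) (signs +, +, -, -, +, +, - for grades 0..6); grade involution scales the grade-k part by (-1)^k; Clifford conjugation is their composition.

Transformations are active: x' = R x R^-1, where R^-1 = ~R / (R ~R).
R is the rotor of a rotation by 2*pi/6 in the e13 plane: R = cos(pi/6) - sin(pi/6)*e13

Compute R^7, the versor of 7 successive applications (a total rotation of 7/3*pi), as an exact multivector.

Half-angle bookkeeping: 7 applications in e13 add up to rotor phase 7*pi/6 = 7*pi/6, so R^7 = cos(7*pi/6) - sin(7*pi/6)*e13.
cos(7*pi/6) = -sqrt(3)/2 and sin(7*pi/6) = -1/2, so R^7 = -sqrt(3)/2 + 1/2*e13. The net rotation is 1/3*pi (after discarding 1 full turn, each of which contributes a factor -1 to the rotor); the rotor keeps the half-angle phase exactly.
Answer: -sqrt(3)/2 + 1/2*e13


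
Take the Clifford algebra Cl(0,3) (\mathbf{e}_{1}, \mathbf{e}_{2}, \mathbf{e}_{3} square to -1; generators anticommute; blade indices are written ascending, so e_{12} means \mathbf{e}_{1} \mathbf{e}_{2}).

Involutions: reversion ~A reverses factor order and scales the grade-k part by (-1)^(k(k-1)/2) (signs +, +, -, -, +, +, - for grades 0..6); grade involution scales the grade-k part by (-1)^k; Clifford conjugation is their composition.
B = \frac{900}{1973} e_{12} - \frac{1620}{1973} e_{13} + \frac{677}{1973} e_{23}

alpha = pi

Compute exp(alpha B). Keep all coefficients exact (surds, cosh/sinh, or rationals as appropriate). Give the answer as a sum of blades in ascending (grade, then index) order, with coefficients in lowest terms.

B^2 term by term: the squares give (\frac{900}{1973})^2*(e_{12})^2 + (-\frac{1620}{1973})^2*(e_{13})^2 + (\frac{677}{1973})^2*(e_{23})^2 = \frac{810000}{3892729}*(-1) + \frac{2624400}{3892729}*(-1) + \frac{458329}{3892729}*(-1) = -1 (each basis 2-blade squares to minus the product of its generators' squares); cross terms between blades sharing an index anticommute and cancel. So B^2 = -1.
B^2 = -1 — the series telescopes trigonometrically here: l = 1, alpha*l = \pi, so exp(alpha B) = cos(\pi) + (sin(\pi)/1)*B = -1 + (0)*B.
Answer: -1


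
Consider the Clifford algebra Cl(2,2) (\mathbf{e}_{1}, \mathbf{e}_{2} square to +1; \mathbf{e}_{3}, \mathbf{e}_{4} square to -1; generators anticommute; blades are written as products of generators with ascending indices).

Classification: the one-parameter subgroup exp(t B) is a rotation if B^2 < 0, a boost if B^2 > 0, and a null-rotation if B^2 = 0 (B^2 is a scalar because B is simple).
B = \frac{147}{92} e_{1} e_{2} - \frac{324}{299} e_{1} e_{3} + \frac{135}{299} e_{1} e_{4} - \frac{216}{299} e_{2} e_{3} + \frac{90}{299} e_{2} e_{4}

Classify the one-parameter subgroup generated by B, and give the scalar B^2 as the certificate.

B^2 term by term: the squares give (\frac{147}{92})^2*(e_{1} e_{2})^2 + (-\frac{324}{299})^2*(e_{1} e_{3})^2 + (\frac{135}{299})^2*(e_{1} e_{4})^2 + (-\frac{216}{299})^2*(e_{2} e_{3})^2 + (\frac{90}{299})^2*(e_{2} e_{4})^2 = \frac{21609}{8464}*(-1) + \frac{104976}{89401}*(+1) + \frac{18225}{89401}*(+1) + \frac{46656}{89401}*(+1) + \frac{8100}{89401}*(+1) = -\frac{9}{16} (each basis 2-blade squares to minus the product of its generators' squares); cross terms between blades sharing an index anticommute and cancel; the commuting (index-disjoint) pairs give grade-4 terms 2*c*c'*(blade product), which cancel blade by blade — e_{1} e_{2} e_{3} e_{4}: \frac{58320}{89401} - \frac{58320}{89401} = 0 — confirming B is simple. So B^2 = -\frac{9}{16}.
Answer: rotation, certificate B^2 = -\frac{9}{16}. The class reads off the invariant scalar -\frac{9}{16} directly.


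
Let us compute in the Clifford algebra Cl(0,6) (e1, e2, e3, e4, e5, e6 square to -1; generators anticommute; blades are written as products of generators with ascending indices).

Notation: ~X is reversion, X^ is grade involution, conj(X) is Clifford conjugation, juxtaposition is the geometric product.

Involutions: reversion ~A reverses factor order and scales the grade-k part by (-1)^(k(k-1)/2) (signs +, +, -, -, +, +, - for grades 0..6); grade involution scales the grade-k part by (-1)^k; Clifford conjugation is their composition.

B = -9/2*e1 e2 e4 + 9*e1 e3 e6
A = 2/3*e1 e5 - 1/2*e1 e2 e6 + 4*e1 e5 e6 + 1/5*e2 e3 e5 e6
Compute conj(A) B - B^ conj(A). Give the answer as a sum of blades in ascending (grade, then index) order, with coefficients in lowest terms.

first term: 9/2*e2 e3 + 36*e3 e5 + 9/4*e4 e6 + 9/5*e1 e2 e5 + 3*e2 e4 e5 + 6*e3 e5 e6 + 18*e2 e4 e5 e6 - 9/10*e1 e3 e4 e5 e6
second term: 9/2*e2 e3 + 36*e3 e5 + 9/4*e4 e6 - 9/5*e1 e2 e5 + 3*e2 e4 e5 + 6*e3 e5 e6 - 18*e2 e4 e5 e6 - 9/10*e1 e3 e4 e5 e6
Answer: 18/5*e1 e2 e5 + 36*e2 e4 e5 e6


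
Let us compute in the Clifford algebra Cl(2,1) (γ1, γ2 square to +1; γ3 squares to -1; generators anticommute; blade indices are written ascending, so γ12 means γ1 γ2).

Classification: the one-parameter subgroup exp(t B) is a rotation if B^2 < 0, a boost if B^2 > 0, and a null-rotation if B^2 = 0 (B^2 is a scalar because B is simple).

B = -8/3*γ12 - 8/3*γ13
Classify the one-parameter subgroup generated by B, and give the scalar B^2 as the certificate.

B^2 term by term: the squares give (-8/3)^2*(γ12)^2 + (-8/3)^2*(γ13)^2 = 64/9*(-1) + 64/9*(+1) = 0 (each basis 2-blade squares to minus the product of its generators' squares); cross terms between blades sharing an index anticommute and cancel. So B^2 = 0.
Answer: null-rotation, certificate B^2 = 0. No conjugation can change B^2 = 0; the sign gives the class.


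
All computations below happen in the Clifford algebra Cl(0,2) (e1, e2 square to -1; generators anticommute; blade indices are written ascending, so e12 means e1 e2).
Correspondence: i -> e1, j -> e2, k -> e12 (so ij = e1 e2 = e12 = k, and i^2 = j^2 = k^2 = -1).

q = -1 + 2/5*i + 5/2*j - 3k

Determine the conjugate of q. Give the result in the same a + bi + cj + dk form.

In blades: q = -1 + 2/5*e1 + 5/2*e2 - 3*e12.
Conjugation here is Clifford conjugation: the scalar is fixed and the grade-1 and grade-2 blades all flip sign, giving -1 - 2/5*e1 - 5/2*e2 + 3*e12; translating back:
Answer: -1 - 2/5*i - 5/2*j + 3k


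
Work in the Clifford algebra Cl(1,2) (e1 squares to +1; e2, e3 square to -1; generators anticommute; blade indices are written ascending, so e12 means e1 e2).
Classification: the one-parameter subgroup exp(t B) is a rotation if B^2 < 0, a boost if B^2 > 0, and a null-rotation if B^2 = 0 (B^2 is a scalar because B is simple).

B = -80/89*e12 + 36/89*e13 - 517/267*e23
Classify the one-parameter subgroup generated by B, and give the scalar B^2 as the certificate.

B^2 term by term: the squares give (-80/89)^2*(e12)^2 + (36/89)^2*(e13)^2 + (-517/267)^2*(e23)^2 = 6400/7921*(+1) + 1296/7921*(+1) + 267289/71289*(-1) = -25/9 (each basis 2-blade squares to minus the product of its generators' squares); cross terms between blades sharing an index anticommute and cancel. So B^2 = -25/9.
Answer: rotation, certificate B^2 = -25/9. The class reads off the invariant scalar -25/9 directly.


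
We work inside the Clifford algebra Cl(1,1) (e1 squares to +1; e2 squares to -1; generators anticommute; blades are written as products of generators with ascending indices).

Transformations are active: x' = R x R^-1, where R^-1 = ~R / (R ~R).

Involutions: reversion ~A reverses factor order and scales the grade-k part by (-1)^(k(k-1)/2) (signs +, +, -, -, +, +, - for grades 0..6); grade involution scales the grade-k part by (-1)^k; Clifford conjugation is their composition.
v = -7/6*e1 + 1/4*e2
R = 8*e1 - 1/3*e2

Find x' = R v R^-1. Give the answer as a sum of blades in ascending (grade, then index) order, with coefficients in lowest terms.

~R = 8*e1 - 1/3*e2, and R ~R = 575/9, so R^-1 = ~R / (575/9).
R v = -37/4 + 29/18*e1 e2
Answer: -3967/3450*e1 - 353/2300*e2


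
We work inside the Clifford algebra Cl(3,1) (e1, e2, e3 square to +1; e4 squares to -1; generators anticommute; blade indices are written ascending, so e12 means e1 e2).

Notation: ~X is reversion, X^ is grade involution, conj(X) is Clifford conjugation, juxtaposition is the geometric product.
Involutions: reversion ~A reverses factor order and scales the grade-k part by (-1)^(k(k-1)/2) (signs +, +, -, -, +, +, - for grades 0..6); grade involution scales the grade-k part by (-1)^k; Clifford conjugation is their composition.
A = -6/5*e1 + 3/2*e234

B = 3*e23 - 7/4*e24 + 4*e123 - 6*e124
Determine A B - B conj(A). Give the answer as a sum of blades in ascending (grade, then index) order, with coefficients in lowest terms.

first term: 21/8*e3 - 9/2*e4 - 9*e13 + 6*e14 - 24/5*e23 + 36/5*e24 - 18/5*e123 + 21/10*e124
second term: 21/8*e3 - 9/2*e4 + 9*e13 - 6*e14 + 24/5*e23 - 36/5*e24 + 18/5*e123 - 21/10*e124
Answer: -18*e13 + 12*e14 - 48/5*e23 + 72/5*e24 - 36/5*e123 + 21/5*e124


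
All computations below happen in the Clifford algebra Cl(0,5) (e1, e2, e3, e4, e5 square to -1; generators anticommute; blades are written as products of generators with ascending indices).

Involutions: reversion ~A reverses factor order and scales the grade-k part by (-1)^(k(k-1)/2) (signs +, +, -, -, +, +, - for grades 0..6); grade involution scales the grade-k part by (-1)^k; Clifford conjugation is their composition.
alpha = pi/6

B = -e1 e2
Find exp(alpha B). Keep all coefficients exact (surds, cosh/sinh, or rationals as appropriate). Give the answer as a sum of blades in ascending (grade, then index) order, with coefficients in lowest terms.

B^2 = (-1)^2*(e1 e2)^2 = 1*(-1) = -1 (a basis 2-blade squares to minus the product of its generators' squares).
B^2 = -1 — since the square is negative, the closed form is circular: l = 1, alpha*l = pi/6, so exp(alpha B) = cos(pi/6) + (sin(pi/6)/1)*B = sqrt(3)/2 + (1/2)*B.
Answer: sqrt(3)/2 - 1/2*e1 e2


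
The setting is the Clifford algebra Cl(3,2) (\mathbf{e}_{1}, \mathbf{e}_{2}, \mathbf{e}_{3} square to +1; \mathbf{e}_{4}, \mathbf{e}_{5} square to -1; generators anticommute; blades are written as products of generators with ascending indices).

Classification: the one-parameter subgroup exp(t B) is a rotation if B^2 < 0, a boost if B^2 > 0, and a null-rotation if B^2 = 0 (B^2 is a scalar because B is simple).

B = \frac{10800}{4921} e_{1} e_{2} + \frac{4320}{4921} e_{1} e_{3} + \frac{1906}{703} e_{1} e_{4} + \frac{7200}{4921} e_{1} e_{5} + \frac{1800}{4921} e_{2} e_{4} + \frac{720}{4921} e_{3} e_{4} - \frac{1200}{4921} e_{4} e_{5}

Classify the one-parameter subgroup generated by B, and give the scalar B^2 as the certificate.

B^2 term by term: the squares give (\frac{10800}{4921})^2*(e_{1} e_{2})^2 + (\frac{4320}{4921})^2*(e_{1} e_{3})^2 + (\frac{1906}{703})^2*(e_{1} e_{4})^2 + (\frac{7200}{4921})^2*(e_{1} e_{5})^2 + (\frac{1800}{4921})^2*(e_{2} e_{4})^2 + (\frac{720}{4921})^2*(e_{3} e_{4})^2 + (-\frac{1200}{4921})^2*(e_{4} e_{5})^2 = \frac{116640000}{24216241}*(-1) + \frac{18662400}{24216241}*(-1) + \frac{3632836}{494209}*(+1) + \frac{51840000}{24216241}*(+1) + \frac{3240000}{24216241}*(+1) + \frac{518400}{24216241}*(+1) + \frac{1440000}{24216241}*(-1) = 4 (each basis 2-blade squares to minus the product of its generators' squares); cross terms between blades sharing an index anticommute and cancel; the commuting (index-disjoint) pairs give grade-4 terms 2*c*c'*(blade product), which cancel blade by blade — e_{1} e_{2} e_{3} e_{4}: \frac{15552000}{24216241} - \frac{15552000}{24216241} = 0; e_{1} e_{2} e_{4} e_{5}: -\frac{25920000}{24216241} + \frac{25920000}{24216241} = 0; e_{1} e_{3} e_{4} e_{5}: -\frac{10368000}{24216241} + \frac{10368000}{24216241} = 0 — confirming B is simple. So B^2 = 4.
Answer: boost, certificate B^2 = 4. No conjugation can change B^2 = 4; the sign gives the class.


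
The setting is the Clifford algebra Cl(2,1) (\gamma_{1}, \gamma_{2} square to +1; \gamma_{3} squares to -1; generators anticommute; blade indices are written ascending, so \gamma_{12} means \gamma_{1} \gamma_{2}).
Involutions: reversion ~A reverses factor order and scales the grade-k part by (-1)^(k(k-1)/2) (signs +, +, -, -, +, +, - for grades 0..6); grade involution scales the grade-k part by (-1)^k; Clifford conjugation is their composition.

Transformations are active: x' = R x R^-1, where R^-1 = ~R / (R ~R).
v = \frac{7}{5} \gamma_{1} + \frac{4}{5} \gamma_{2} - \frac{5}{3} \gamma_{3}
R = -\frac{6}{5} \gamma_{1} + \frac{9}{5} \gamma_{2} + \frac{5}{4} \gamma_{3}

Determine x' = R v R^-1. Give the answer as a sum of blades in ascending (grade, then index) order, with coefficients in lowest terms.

~R = -\frac{6}{5} \gamma_{1} + \frac{9}{5} \gamma_{2} + \frac{5}{4} \gamma_{3}, and R ~R = \frac{1247}{400}, so R^-1 = ~R / (\frac{1247}{400}).
R v = \frac{553}{300} - \frac{87}{25} \gamma_{12} + \frac{1}{4} \gamma_{13} - 4 \gamma_{23}
Answer: -\frac{17577}{6235} \gamma_{1} + \frac{8284}{6235} \gamma_{2} + \frac{11765}{3741} \gamma_{3}


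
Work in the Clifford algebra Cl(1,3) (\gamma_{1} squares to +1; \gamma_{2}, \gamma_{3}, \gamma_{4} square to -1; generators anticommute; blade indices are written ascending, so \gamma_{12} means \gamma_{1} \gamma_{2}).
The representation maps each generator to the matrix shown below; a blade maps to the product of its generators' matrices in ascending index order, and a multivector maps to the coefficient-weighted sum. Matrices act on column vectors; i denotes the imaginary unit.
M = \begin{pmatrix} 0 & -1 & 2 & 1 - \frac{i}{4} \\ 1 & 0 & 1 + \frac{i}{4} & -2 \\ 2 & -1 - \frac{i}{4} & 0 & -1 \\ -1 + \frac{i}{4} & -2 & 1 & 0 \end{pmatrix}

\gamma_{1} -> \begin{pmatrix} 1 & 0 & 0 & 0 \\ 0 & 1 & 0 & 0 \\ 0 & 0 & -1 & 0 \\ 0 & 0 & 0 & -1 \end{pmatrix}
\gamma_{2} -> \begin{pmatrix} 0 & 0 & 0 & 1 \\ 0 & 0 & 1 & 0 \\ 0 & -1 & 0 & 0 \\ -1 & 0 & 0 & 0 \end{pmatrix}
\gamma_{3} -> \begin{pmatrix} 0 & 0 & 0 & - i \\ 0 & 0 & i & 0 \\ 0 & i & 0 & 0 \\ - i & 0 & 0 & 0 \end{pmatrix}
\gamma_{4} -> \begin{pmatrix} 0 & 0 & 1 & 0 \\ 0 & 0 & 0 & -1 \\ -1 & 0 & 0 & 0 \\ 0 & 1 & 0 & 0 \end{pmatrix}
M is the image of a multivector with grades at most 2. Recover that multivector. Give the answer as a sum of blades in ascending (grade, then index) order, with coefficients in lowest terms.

Method: the blade images are trace-orthogonal — tr(rho(e_A) rho(e_B)^-1) = 4 if A = B and 0 otherwise — and rho(e_A)^-1 = (e_A)^2 * rho(e_A) with (e_A)^2 = +1 or -1, so the coefficient of e_A in the preimage is (e_A)^2 * tr(M rho(e_A))/4.
Nonzero projections over blades of grade <= 2: \gamma_{2}: (\gamma_{2})^2 = -1, tr(M rho(\gamma_{2})) = -4, coefficient 1; \gamma_{13}: (\gamma_{13})^2 = +1, tr(M rho(\gamma_{13})) = 1, coefficient \frac{1}{4}; \gamma_{14}: (\gamma_{14})^2 = +1, tr(M rho(\gamma_{14})) = 8, coefficient 2; \gamma_{24}: (\gamma_{24})^2 = -1, tr(M rho(\gamma_{24})) = 4, coefficient -1. Every other blade of grade <= 2 projects to 0.
Answer: \gamma_{2} + \frac{1}{4} \gamma_{13} + 2 \gamma_{14} - \gamma_{24}


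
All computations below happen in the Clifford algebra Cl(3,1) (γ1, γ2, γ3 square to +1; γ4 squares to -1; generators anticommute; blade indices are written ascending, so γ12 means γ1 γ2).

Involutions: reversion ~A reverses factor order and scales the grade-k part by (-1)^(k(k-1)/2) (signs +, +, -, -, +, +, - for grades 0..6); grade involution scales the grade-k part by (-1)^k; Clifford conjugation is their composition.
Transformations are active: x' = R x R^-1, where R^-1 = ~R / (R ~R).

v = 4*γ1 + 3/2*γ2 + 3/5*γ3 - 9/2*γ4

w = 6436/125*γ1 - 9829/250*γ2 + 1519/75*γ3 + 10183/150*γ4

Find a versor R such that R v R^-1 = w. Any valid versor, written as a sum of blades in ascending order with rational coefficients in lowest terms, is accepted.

Why this works: both vectors square to -41/25, so q(v) = q(w) and R = v + w = 6936/125*γ1 - 4727/125*γ2 + 1564/75*γ3 + 4754/75*γ4 carries v to w — its own direction survives, the complement (v - w)/2 flips.
Answer: 6936/125*γ1 - 4727/125*γ2 + 1564/75*γ3 + 4754/75*γ4


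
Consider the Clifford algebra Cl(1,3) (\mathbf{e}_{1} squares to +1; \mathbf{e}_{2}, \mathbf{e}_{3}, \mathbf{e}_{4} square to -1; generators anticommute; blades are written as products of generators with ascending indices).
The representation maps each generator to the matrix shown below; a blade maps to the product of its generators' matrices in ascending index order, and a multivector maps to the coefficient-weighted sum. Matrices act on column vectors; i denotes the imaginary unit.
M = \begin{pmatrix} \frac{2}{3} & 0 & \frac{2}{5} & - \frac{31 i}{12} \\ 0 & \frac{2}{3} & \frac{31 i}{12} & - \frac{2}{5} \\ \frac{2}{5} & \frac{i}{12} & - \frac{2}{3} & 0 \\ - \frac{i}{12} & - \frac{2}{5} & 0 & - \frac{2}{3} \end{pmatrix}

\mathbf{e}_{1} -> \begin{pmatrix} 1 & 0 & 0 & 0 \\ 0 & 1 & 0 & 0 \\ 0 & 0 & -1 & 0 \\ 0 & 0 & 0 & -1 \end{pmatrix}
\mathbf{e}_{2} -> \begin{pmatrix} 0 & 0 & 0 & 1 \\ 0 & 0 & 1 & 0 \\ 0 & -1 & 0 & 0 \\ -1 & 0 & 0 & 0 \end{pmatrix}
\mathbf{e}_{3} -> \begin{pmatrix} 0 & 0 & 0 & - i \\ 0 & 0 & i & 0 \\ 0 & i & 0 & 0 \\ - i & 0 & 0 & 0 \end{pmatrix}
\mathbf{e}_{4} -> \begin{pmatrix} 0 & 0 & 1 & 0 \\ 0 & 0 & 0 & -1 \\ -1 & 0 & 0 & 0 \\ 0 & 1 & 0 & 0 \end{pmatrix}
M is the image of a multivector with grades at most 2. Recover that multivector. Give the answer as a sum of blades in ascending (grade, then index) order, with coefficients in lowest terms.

Method: the blade images are trace-orthogonal — tr(rho(e_A) rho(e_B)^-1) = 4 if A = B and 0 otherwise — and rho(e_A)^-1 = (e_A)^2 * rho(e_A) with (e_A)^2 = +1 or -1, so the coefficient of e_A in the preimage is (e_A)^2 * tr(M rho(e_A))/4.
Nonzero projections over blades of grade <= 2: e_{1}: (e_{1})^2 = +1, tr(M rho(e_{1})) = \frac{8}{3}, coefficient \frac{2}{3}; e_{3}: (e_{3})^2 = -1, tr(M rho(e_{3})) = - \frac{16}{3}, coefficient \frac{4}{3}; e_{1} e_{3}: (e_{1} e_{3})^2 = +1, tr(M rho(e_{1} e_{3})) = 5, coefficient \frac{5}{4}; e_{1} e_{4}: (e_{1} e_{4})^2 = +1, tr(M rho(e_{1} e_{4})) = \frac{8}{5}, coefficient \frac{2}{5}. Every other blade of grade <= 2 projects to 0.
Answer: \frac{2}{3} e_{1} + \frac{4}{3} e_{3} + \frac{5}{4} e_{1} e_{3} + \frac{2}{5} e_{1} e_{4}


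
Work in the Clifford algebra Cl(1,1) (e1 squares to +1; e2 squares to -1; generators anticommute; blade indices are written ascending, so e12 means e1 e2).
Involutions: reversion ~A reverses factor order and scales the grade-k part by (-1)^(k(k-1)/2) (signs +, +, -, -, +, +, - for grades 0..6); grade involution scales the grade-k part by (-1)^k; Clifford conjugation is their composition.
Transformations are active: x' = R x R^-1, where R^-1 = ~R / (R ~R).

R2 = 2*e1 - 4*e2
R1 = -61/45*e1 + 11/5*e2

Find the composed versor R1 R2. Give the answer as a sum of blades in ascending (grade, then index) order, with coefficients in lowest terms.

Distribute over the terms of R1 (each basis-blade product reordered to ascending indices, repeated generators contracted through their squares):
(-61/45*e1) R2 = -122/45 + 244/45*e12
(11/5*e2) R2 = 44/5 - 22/5*e12
Summing the partial products and collecting blades:
Answer: 274/45 + 46/45*e12


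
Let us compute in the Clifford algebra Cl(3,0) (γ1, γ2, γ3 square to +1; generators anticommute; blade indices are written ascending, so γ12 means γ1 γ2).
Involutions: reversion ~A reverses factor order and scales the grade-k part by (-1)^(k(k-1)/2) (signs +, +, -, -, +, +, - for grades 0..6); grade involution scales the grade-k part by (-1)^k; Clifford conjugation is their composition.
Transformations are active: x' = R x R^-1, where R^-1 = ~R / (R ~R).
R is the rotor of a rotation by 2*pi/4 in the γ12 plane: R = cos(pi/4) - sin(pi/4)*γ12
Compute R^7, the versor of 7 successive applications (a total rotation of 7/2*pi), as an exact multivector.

Because a rotor carries half the rotation angle, composing 7 copies of this γ12-plane rotor multiplies the phase: 7*(pi/4) = 7*pi/4, hence R^7 = cos(7*pi/4) - sin(7*pi/4)*γ12.
cos(7*pi/4) = sqrt(2)/2 and sin(7*pi/4) = -sqrt(2)/2, so R^7 = sqrt(2)/2 + sqrt(2)/2*γ12. The net rotation is 3/2*pi (after discarding 1 full turn, each of which contributes a factor -1 to the rotor); the rotor keeps the half-angle phase exactly.
Answer: sqrt(2)/2 + sqrt(2)/2*γ12


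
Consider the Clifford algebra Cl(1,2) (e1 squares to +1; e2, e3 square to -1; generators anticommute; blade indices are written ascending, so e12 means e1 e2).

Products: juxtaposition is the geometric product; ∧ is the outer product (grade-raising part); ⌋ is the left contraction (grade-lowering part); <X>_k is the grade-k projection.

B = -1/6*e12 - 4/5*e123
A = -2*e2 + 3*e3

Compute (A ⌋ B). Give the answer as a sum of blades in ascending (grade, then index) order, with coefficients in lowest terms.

step 1: 1/3*e1 + 12/5*e12 + 8/5*e13
Answer: 1/3*e1 + 12/5*e12 + 8/5*e13


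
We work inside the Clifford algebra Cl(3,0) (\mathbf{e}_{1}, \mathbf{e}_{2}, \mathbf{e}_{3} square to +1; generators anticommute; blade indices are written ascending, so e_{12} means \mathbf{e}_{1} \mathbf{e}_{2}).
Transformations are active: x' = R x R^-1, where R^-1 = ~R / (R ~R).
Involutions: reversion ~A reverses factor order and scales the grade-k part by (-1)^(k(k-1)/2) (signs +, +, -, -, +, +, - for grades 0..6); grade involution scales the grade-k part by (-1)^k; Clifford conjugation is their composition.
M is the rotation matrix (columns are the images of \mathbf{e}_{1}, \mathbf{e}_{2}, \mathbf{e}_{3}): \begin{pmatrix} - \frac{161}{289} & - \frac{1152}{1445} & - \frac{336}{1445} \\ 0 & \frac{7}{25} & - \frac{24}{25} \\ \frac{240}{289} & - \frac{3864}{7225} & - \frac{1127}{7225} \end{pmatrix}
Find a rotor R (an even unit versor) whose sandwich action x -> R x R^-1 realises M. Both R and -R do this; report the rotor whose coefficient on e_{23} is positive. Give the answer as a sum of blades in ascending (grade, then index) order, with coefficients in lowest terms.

Method: write R = a + b12*e_{12} + b13*e_{13} + b23*e_{23} with a^2 + b12^2 + b13^2 + b23^2 = 1 (so R^-1 = ~R). Expanding the columns R e_j ~R gives tr M = 4a^2 - 1 and, from the antisymmetric part, M21 - M12 = -4a*b12, M13 - M31 = 4a*b13, M32 - M23 = -4a*b23.
Here tr M = -\frac{3129}{7225}, so a^2 = (1 + tr M)/4 = \frac{1024}{7225} and a = ±\frac{32}{85}. Taking a = \frac{32}{85}: M21 - M12 = \frac{1152}{1445}, M13 - M31 = -\frac{1536}{1445}, M32 - M23 = \frac{3072}{7225}, giving b12 = -\frac{9}{17}, b13 = -\frac{12}{17}, b23 = -\frac{24}{85}, i.e. R = \frac{32}{85} - \frac{9}{17} e_{12} - \frac{12}{17} e_{13} - \frac{24}{85} e_{23}.
Its e_{23} coefficient is negative, so report the other preimage -R.
Answer: -\frac{32}{85} + \frac{9}{17} e_{12} + \frac{12}{17} e_{13} + \frac{24}{85} e_{23}. Sheet selection: the two-to-one cover makes ±R indistinguishable at the matrix level (trace -\frac{3129}{7225}), so uniqueness comes from the required sign on e_{23}.


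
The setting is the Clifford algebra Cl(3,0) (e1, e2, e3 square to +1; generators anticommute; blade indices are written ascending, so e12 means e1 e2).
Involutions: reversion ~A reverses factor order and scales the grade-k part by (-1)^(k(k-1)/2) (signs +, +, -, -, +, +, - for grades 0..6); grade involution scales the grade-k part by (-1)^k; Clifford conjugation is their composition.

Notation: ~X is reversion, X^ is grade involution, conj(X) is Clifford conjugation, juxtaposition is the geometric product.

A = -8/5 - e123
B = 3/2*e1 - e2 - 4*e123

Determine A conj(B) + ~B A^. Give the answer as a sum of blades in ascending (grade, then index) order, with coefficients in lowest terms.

first term: -4 + 12/5*e1 - 8/5*e2 + e13 + 3/2*e23 + 32/5*e123
second term: -4 - 12/5*e1 + 8/5*e2 + e13 + 3/2*e23 - 32/5*e123
Answer: -8 + 2*e13 + 3*e23


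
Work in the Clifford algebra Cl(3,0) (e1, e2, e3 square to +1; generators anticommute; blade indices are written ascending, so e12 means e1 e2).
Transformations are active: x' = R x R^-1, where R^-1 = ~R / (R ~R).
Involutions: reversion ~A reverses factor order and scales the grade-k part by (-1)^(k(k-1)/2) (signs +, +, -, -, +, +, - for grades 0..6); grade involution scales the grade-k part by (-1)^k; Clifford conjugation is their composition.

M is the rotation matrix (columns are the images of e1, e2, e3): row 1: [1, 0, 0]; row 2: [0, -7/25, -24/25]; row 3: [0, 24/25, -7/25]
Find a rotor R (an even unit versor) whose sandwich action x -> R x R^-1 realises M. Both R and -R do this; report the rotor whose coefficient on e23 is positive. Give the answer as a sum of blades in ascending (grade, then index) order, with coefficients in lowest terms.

Method: write R = a + b12*e12 + b13*e13 + b23*e23 with a^2 + b12^2 + b13^2 + b23^2 = 1 (so R^-1 = ~R). Expanding the columns R e_j ~R gives tr M = 4a^2 - 1 and, from the antisymmetric part, M21 - M12 = -4a*b12, M13 - M31 = 4a*b13, M32 - M23 = -4a*b23.
Here tr M = 11/25, so a^2 = (1 + tr M)/4 = 9/25 and a = ±3/5. Taking a = 3/5: M21 - M12 = 0, M13 - M31 = 0, M32 - M23 = 48/25, giving b12 = 0, b13 = 0, b23 = -4/5, i.e. R = 3/5 - 4/5*e23.
Its e23 coefficient is negative, so report the other preimage -R.
Answer: -3/5 + 4/5*e23. Recall the cover is two-to-one: with M of trace 11/25, both preimages act alike, and the stated e23 sign chooses the sheet.


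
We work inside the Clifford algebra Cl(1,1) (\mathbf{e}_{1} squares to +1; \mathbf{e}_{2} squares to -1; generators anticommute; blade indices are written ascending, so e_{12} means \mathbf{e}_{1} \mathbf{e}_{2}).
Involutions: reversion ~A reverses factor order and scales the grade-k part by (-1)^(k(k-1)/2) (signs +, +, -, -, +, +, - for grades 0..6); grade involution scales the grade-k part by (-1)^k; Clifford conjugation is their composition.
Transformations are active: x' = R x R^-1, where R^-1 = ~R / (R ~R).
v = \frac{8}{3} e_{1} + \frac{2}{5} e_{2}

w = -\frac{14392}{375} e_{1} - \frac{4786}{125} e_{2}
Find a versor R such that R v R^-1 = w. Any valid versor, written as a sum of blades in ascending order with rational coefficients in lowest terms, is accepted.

Take R = v + w = -\frac{4464}{125} e_{1} - \frac{4736}{125} e_{2}. Because q(v) = q(w) = \frac{1564}{225}, conjugation by R sends v exactly to w.
Answer: -\frac{4464}{125} e_{1} - \frac{4736}{125} e_{2}


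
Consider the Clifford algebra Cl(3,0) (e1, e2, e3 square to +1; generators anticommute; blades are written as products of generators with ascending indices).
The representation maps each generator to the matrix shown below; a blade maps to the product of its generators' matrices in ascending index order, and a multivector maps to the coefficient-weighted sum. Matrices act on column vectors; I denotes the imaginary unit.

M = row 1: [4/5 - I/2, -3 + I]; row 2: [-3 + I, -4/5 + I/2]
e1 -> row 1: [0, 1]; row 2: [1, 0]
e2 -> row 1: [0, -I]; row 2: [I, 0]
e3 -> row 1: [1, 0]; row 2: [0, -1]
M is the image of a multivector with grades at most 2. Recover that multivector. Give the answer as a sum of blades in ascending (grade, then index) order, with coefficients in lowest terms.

Method: 1, rho(e1), rho(e2), rho(e3) form a trace-orthogonal basis of the 2x2 complex matrices (tr(X Y) = 2 if X = Y, else 0), so M = m0*1 + m1*rho(e1) + m2*rho(e2) + m3*rho(e3) with m0 = tr(M)/2 = 0, m1 = tr(M rho(e1))/2 = -3 + I, m2 = tr(M rho(e2))/2 = 0, m3 = tr(M rho(e3))/2 = 4/5 - I/2.
Multiplying table entries, the bivector images are rho(e1 e2) = I*rho(e3), rho(e1 e3) = -I*rho(e2), rho(e2 e3) = I*rho(e1); with real blade coefficients the real parts of m0..m3 are the coefficients of 1, e1, e2, e3 and the imaginary parts give the bivectors (e2 e3: Im m1, e1 e3: -Im m2, e1 e2: Im m3).
Answer: -3*e1 + 4/5*e3 - 1/2*e1 e2 + e2 e3


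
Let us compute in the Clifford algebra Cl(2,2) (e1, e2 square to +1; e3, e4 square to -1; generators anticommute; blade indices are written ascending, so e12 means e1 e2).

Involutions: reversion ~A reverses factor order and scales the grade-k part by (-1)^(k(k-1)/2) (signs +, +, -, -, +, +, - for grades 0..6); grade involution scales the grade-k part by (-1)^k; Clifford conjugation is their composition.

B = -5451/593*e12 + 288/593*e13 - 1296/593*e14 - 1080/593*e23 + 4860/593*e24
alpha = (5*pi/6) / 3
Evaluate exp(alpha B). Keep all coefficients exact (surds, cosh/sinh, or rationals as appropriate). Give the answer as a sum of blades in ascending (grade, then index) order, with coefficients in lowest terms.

B^2 term by term: the squares give (-5451/593)^2*(e12)^2 + (288/593)^2*(e13)^2 + (-1296/593)^2*(e14)^2 + (-1080/593)^2*(e23)^2 + (4860/593)^2*(e24)^2 = 29713401/351649*(-1) + 82944/351649*(+1) + 1679616/351649*(+1) + 1166400/351649*(+1) + 23619600/351649*(+1) = -9 (each basis 2-blade squares to minus the product of its generators' squares); cross terms between blades sharing an index anticommute and cancel; the commuting (index-disjoint) pairs give grade-4 terms 2*c*c'*(blade product), which cancel blade by blade — e1234: -2799360/351649 + 2799360/351649 = 0 — confirming B is simple. So B^2 = -9.
B^2 = -9 — the series telescopes trigonometrically here: l = 3, alpha*l = 5*pi/6, so exp(alpha B) = cos(5*pi/6) + (sin(5*pi/6)/3)*B = -sqrt(3)/2 + (1/6)*B.
Answer: -sqrt(3)/2 - 1817/1186*e12 + 48/593*e13 - 216/593*e14 - 180/593*e23 + 810/593*e24


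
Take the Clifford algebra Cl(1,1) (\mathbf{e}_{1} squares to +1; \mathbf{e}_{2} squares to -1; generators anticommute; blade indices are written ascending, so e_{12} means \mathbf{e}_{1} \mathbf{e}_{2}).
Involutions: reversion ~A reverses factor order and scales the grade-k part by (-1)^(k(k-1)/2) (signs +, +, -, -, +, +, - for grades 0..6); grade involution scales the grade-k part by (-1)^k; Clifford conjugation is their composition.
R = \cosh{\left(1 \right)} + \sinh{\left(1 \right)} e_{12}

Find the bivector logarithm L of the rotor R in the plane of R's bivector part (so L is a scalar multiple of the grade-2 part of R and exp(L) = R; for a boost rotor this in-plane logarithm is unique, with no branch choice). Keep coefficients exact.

The scalar part of R is \cosh{\left(1 \right)}, which determines |rapidity| via cosh; the sign lives in the bivector part, and pairing them (bivector part over sinh of the rapidity = the plane) gives the unique in-plane L = rapidity * plane.
Concretely: cosh(rapidity) = \cosh{\left(1 \right)} gives rapidity = ±1, and since rapidity/sinh(rapidity) is even the sign is immaterial: L = (rapidity/sinh(rapidity)) * <R>_2 = (\frac{1}{\sinh{\left(1 \right)}}) * <R>_2.
Answer: e_{12}


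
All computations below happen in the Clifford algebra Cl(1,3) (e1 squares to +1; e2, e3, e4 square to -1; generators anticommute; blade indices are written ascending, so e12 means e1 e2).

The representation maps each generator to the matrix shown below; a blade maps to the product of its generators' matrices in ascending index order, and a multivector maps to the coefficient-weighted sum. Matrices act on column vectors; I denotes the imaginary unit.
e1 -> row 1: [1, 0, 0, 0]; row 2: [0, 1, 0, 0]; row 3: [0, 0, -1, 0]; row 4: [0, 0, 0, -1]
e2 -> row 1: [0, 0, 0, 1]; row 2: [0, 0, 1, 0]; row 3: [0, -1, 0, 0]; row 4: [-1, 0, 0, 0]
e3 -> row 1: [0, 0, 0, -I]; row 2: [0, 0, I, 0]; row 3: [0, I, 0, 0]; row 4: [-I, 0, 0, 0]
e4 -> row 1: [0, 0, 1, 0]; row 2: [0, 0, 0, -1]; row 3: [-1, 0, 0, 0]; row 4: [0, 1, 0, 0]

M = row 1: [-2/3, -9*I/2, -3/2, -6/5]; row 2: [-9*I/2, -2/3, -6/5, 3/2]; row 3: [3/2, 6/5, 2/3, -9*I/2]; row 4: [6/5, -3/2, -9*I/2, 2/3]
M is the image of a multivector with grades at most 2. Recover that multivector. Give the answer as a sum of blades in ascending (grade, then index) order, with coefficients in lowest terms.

Method: the blade images are trace-orthogonal — tr(rho(e_A) rho(e_B)^-1) = 4 if A = B and 0 otherwise — and rho(e_A)^-1 = (e_A)^2 * rho(e_A) with (e_A)^2 = +1 or -1, so the coefficient of e_A in the preimage is (e_A)^2 * tr(M rho(e_A))/4.
Nonzero projections over blades of grade <= 2: e1: (e1)^2 = +1, tr(M rho(e1)) = -8/3, coefficient -2/3; e2: (e2)^2 = -1, tr(M rho(e2)) = 24/5, coefficient -6/5; e4: (e4)^2 = -1, tr(M rho(e4)) = 6, coefficient -3/2; e34: (e34)^2 = -1, tr(M rho(e34)) = -18, coefficient 9/2. Every other blade of grade <= 2 projects to 0.
Answer: -2/3*e1 - 6/5*e2 - 3/2*e4 + 9/2*e34


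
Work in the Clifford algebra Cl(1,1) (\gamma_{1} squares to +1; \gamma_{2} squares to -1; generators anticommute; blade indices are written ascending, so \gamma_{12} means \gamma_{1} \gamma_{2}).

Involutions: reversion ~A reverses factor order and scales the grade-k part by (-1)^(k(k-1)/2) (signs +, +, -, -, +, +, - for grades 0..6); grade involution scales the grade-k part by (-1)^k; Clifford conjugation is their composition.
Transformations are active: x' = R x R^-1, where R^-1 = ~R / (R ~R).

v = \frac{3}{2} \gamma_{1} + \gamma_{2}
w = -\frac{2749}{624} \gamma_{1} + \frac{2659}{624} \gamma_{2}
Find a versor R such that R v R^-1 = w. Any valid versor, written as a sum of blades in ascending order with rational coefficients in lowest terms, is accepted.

Construction: equal norms (both \frac{5}{4}) license R = v + w = -\frac{1813}{624} \gamma_{1} + \frac{3283}{624} \gamma_{2} — nothing changes along that direction, while (v - w)/2 changes sign, so v maps onto w.
Answer: -\frac{1813}{624} \gamma_{1} + \frac{3283}{624} \gamma_{2}


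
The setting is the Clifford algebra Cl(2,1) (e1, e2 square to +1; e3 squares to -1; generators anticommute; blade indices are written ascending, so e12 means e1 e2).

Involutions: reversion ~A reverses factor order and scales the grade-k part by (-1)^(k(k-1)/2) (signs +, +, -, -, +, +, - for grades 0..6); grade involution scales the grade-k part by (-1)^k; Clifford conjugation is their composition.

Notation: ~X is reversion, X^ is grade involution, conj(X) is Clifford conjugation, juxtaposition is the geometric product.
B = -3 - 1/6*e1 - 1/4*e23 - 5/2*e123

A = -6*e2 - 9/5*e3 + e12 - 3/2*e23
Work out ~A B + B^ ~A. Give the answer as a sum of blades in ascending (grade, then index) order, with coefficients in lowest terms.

first term: -3/8 - 15/4*e1 + 1097/60*e2 + 22/5*e3 - 5/2*e12 - 301/20*e13 - 9/2*e23 - 1/4*e123
second term: -3/8 + 15/4*e1 + 1043/60*e2 + 32/5*e3 + 13/2*e12 + 289/20*e13 - 9/2*e23 + 1/4*e123
Answer: -3/4 + 107/3*e2 + 54/5*e3 + 4*e12 - 3/5*e13 - 9*e23


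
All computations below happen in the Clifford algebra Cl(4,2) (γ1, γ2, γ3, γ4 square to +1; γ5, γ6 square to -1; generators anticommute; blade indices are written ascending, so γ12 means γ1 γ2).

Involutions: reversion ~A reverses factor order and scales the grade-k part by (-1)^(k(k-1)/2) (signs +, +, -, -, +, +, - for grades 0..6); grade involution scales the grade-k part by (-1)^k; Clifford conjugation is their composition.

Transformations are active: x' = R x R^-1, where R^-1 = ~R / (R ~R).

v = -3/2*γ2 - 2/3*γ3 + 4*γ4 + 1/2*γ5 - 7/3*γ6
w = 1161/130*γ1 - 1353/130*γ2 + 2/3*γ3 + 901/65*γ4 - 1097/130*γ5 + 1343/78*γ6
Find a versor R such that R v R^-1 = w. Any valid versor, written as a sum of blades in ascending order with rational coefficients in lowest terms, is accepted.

A norm check does it: q(v) = q(w) = 13, hence R = v + w = 1161/130*γ1 - 774/65*γ2 + 1161/65*γ4 - 516/65*γ5 + 387/26*γ6 realises the map — parallel part kept, (v - w)/2 negated, v carried to w.
Answer: 1161/130*γ1 - 774/65*γ2 + 1161/65*γ4 - 516/65*γ5 + 387/26*γ6


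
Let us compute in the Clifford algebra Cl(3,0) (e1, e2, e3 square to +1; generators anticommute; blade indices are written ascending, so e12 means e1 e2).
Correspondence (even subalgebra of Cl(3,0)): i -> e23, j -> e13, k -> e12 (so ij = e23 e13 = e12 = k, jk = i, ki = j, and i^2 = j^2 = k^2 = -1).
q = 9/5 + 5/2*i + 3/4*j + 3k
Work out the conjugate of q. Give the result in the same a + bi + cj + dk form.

In blades: q = 9/5 + 3*e12 + 3/4*e13 + 5/2*e23.
Quaternion conjugation is reversion on the even subalgebra: the scalar is fixed and every grade-2 blade flips sign, giving 9/5 - 3*e12 - 3/4*e13 - 5/2*e23; translating back:
Answer: 9/5 - 5/2*i - 3/4*j - 3k


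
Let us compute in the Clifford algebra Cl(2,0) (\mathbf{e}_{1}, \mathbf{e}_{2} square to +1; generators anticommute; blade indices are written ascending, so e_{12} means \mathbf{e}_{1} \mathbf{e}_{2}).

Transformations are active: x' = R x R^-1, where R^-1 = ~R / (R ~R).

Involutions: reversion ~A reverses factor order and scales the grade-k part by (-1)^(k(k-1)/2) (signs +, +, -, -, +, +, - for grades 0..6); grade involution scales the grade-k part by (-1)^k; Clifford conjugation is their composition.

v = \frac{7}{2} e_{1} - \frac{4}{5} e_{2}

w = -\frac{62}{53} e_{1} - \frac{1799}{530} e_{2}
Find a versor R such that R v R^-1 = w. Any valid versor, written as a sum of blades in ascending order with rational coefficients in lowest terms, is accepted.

Equal squares first: v^2 = w^2 = \frac{1289}{100}. Then v + w = \frac{247}{106} e_{1} - \frac{2223}{530} e_{2} is a versor taking v to w, provided it is invertible.
Answer: \frac{247}{106} e_{1} - \frac{2223}{530} e_{2}
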